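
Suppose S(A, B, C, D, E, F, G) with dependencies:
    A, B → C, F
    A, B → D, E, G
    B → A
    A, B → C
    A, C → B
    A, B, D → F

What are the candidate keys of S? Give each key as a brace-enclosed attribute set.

{B}⁺ = {A, B, C, D, E, F, G} — all of the relation — so {B} is a candidate key.
{A, C}⁺ = {A, B, C, D, E, F, G} — all of the relation — so {A, C} is a candidate key.
No proper subset of any of these is a key, and no other minimal superkey exists.

{A, C}, {B}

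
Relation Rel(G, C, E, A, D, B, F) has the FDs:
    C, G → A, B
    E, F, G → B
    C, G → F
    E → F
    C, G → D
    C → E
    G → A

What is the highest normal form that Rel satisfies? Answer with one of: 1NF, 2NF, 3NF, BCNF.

Candidate key: {C, G}. Prime attributes: {C, G}.
E, F, G → B: {E, F, G}⁺ = {A, B, E, F, G}, which is not all of the attributes, so the left side is not a superkey — BCNF is violated.
Because {B} is non-prime and the left side of E, F, G → B is not a superkey, the relation is not in 3NF.
The proper key subset {C} of {C, G} determines non-prime {E, F}, so the relation is not even in 2NF.

1NF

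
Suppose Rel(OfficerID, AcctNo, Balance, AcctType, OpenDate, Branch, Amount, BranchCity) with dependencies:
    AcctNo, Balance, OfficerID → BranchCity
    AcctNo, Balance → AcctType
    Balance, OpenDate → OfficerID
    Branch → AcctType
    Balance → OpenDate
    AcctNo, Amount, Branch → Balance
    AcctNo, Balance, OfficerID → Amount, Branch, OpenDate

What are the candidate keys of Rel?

{AcctNo, Amount, Branch}, {AcctNo, Balance}

{AcctNo} never appears on the right of any FD, so every key must include it.
{AcctNo, Balance}⁺ = {AcctNo, AcctType, Amount, Balance, Branch, BranchCity, OfficerID, OpenDate} — all of the relation — so {AcctNo, Balance} is a candidate key.
{AcctNo, Amount, Branch}⁺ = {AcctNo, AcctType, Amount, Balance, Branch, BranchCity, OfficerID, OpenDate} — all of the relation — so {AcctNo, Amount, Branch} is a candidate key.
No proper subset of any of these is a key, and no other minimal superkey exists.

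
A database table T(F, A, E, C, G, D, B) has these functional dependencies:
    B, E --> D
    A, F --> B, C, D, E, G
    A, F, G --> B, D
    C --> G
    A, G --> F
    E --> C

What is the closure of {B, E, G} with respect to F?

{B, C, D, E, G}

Start with {B, E, G}.
B, E --> D applies; add {D} → now {B, D, E, G}.
E --> C applies; add {C} → now {B, C, D, E, G}.
No further FD applies.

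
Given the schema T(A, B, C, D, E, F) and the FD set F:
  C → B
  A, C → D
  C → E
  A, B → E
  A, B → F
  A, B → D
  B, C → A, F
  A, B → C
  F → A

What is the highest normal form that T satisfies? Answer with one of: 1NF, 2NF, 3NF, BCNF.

3NF

Candidate keys: {A, B}, {B, F}, {C}. Prime attributes: {A, B, C, F}.
F → A: {F}⁺ = {A, F}, which is not all of the attributes, so the left side is not a superkey — BCNF is violated.
But every attribute on its right side ({A}) is prime, and the same holds for every other non-superkey FD, so 3NF still holds.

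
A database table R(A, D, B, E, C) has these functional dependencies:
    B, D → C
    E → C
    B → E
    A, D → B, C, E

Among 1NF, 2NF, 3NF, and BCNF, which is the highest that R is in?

2NF

Candidate key: {A, D}. Prime attributes: {A, D}.
For B, D → C we have {B, D}⁺ = {B, C, D, E}; {B, D} is not a superkey, so BCNF fails.
B, D → C determines the non-prime attribute {C} from a non-superkey — 3NF is violated.
No proper subset of a key has a non-prime attribute in its closure, so there is no partial dependency; 2NF holds.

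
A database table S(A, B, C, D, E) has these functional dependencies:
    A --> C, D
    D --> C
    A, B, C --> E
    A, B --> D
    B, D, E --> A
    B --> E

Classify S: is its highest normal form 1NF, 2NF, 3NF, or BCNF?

Candidate keys: {A, B}, {B, D}. Prime attributes: {A, B, D}.
For A --> C, D we have {A}⁺ = {A, C, D}; {A} is not a superkey, so BCNF fails.
Because {C} is non-prime and the left side of A --> C, D is not a superkey, the relation is not in 3NF.
{A} is a proper subset of the key {A, B}, and {A}⁺ contains the non-prime attribute {C} — a partial dependency, so 2NF is violated.

1NF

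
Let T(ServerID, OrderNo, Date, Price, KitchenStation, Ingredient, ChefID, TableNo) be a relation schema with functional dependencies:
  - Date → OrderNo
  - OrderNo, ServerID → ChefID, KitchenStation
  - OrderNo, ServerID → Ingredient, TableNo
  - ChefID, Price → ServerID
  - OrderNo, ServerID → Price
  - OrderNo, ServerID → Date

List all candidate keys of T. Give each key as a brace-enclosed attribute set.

{Date, ServerID}⁺ = {ChefID, Date, Ingredient, KitchenStation, OrderNo, Price, ServerID, TableNo} — all of the relation — so {Date, ServerID} is a candidate key.
{OrderNo, ServerID}⁺ = {ChefID, Date, Ingredient, KitchenStation, OrderNo, Price, ServerID, TableNo} — all of the relation — so {OrderNo, ServerID} is a candidate key.
{ChefID, Date, Price}⁺ = {ChefID, Date, Ingredient, KitchenStation, OrderNo, Price, ServerID, TableNo} — all of the relation — so {ChefID, Date, Price} is a candidate key.
{ChefID, OrderNo, Price}⁺ = {ChefID, Date, Ingredient, KitchenStation, OrderNo, Price, ServerID, TableNo} — all of the relation — so {ChefID, OrderNo, Price} is a candidate key.
These are minimal and exhaustive — every other superkey contains one of them.

{ChefID, Date, Price}, {ChefID, OrderNo, Price}, {Date, ServerID}, {OrderNo, ServerID}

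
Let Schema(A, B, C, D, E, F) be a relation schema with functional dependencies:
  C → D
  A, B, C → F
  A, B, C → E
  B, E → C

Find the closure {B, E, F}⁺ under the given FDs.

Start with {B, E, F}.
B, E → C applies; add {C} → now {B, C, E, F}.
C → D applies; add {D} → now {B, C, D, E, F}.
No further FD applies.

{B, C, D, E, F}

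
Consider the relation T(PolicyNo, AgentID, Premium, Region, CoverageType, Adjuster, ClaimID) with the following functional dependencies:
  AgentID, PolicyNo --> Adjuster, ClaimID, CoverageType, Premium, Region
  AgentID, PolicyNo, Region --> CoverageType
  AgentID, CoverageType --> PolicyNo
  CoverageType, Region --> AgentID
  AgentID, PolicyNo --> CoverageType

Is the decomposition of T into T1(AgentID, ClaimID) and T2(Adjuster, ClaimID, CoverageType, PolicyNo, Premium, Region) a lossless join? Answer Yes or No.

No

Common attributes: {ClaimID}; their closure is {ClaimID}.
The closure covers neither T1 nor T2 entirely; the join is not lossless.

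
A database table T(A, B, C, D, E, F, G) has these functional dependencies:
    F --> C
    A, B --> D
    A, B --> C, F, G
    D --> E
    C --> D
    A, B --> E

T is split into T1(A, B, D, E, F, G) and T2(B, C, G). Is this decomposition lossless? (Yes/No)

Common attributes: {B, G}; their closure is {B, G}.
The closure covers neither T1 nor T2 entirely; the join is not lossless.

No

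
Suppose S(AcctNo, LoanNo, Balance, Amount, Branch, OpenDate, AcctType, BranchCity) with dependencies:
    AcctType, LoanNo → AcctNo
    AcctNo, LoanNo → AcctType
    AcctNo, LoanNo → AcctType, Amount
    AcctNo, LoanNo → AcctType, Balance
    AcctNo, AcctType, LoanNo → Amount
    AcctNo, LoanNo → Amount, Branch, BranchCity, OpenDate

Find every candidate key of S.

{LoanNo} never appears on the right of any FD, so every key must include it.
{AcctNo, LoanNo}⁺ = {AcctNo, AcctType, Amount, Balance, Branch, BranchCity, LoanNo, OpenDate} — all of the relation — so {AcctNo, LoanNo} is a candidate key.
{AcctType, LoanNo}⁺ = {AcctNo, AcctType, Amount, Balance, Branch, BranchCity, LoanNo, OpenDate} — all of the relation — so {AcctType, LoanNo} is a candidate key.
These are minimal and exhaustive — every other superkey contains one of them.

{AcctNo, LoanNo}, {AcctType, LoanNo}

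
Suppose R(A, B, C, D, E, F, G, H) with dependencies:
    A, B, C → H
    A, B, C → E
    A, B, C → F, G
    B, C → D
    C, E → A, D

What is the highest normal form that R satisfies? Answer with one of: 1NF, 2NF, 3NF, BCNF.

Candidate keys: {A, B, C}, {B, C, E}. Prime attributes: {A, B, C, E}.
For B, C → D we have {B, C}⁺ = {B, C, D}; {B, C} is not a superkey, so BCNF fails.
Because {D} is non-prime and the left side of B, C → D is not a superkey, the relation is not in 3NF.
{B, C} is a proper subset of the key {A, B, C}, and {B, C}⁺ contains the non-prime attribute {D} — a partial dependency, so 2NF is violated.

1NF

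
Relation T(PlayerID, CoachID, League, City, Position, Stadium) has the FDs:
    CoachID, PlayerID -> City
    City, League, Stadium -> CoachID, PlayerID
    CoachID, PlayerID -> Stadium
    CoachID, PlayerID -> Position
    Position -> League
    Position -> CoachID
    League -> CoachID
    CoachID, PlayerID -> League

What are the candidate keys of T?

{City, League, Stadium}, {City, Position, Stadium}, {CoachID, PlayerID}, {League, PlayerID}, {PlayerID, Position}

Closure of {CoachID, PlayerID} is {City, CoachID, League, PlayerID, Position, Stadium}, the whole schema; {CoachID, PlayerID} is a candidate key.
Closure of {League, PlayerID} is {City, CoachID, League, PlayerID, Position, Stadium}, the whole schema; {League, PlayerID} is a candidate key.
Closure of {PlayerID, Position} is {City, CoachID, League, PlayerID, Position, Stadium}, the whole schema; {PlayerID, Position} is a candidate key.
Closure of {City, League, Stadium} is {City, CoachID, League, PlayerID, Position, Stadium}, the whole schema; {City, League, Stadium} is a candidate key.
Closure of {City, Position, Stadium} is {City, CoachID, League, PlayerID, Position, Stadium}, the whole schema; {City, Position, Stadium} is a candidate key.
These are minimal and exhaustive — every other superkey contains one of them.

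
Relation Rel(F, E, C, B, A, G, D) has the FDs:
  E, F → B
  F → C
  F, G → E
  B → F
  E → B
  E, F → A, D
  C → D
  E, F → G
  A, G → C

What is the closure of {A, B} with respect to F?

{A, B, C, D, F}

Start with {A, B}.
B → F applies; add {F} → now {A, B, F}.
F → C applies; add {C} → now {A, B, C, F}.
C → D applies; add {D} → now {A, B, C, D, F}.
No further FD applies.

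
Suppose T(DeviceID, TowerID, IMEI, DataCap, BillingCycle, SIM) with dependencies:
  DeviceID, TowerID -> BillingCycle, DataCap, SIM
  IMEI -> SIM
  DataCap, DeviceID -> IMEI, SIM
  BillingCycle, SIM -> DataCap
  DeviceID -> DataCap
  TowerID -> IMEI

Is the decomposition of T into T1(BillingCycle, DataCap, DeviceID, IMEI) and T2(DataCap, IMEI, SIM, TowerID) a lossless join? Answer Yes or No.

The shared attributes are {DataCap, IMEI} and {DataCap, IMEI}⁺ = {DataCap, IMEI, SIM}.
T1 ⊄ {DataCap, IMEI, SIM} and T2 ⊄ {DataCap, IMEI, SIM}, so the split is lossy.

No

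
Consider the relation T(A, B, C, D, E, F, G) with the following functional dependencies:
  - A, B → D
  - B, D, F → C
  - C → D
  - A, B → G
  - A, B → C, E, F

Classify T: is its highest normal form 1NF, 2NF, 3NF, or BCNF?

2NF

Candidate key: {A, B}. Prime attributes: {A, B}.
B, D, F → C breaks BCNF: {B, D, F}⁺ = {B, C, D, F}, so {B, D, F} is not a superkey.
B, D, F → C determines the non-prime attribute {C} from a non-superkey — 3NF is violated.
No proper subset of a key has a non-prime attribute in its closure, so there is no partial dependency; 2NF holds.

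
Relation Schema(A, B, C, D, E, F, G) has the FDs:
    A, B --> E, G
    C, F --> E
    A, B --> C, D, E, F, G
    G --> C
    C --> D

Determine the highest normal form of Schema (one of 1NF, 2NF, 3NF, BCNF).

Candidate key: {A, B}. Prime attributes: {A, B}.
For C, F --> E we have {C, F}⁺ = {C, D, E, F}; {C, F} is not a superkey, so BCNF fails.
Because {E} is non-prime and the left side of C, F --> E is not a superkey, the relation is not in 3NF.
No proper subset of a key has a non-prime attribute in its closure, so there is no partial dependency; 2NF holds.

2NF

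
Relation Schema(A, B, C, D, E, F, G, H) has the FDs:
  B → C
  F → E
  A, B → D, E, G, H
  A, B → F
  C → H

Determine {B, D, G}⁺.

{B, C, D, G, H}

Start with {B, D, G}.
B → C applies; add {C} → now {B, C, D, G}.
C → H applies; add {H} → now {B, C, D, G, H}.
No further FD applies.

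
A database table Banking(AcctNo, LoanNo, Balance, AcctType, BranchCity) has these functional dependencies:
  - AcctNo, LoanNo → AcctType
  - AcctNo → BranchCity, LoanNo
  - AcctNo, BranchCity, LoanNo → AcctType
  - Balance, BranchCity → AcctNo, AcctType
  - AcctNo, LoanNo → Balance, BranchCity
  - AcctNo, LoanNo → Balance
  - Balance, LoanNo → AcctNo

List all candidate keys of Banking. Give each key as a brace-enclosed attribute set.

{AcctNo}, {Balance, BranchCity}, {Balance, LoanNo}

{AcctNo}⁺ = {AcctNo, AcctType, Balance, BranchCity, LoanNo}, which is every attribute, so {AcctNo} is a candidate key.
{Balance, BranchCity}⁺ = {AcctNo, AcctType, Balance, BranchCity, LoanNo}, which is every attribute, so {Balance, BranchCity} is a candidate key.
{Balance, LoanNo}⁺ = {AcctNo, AcctType, Balance, BranchCity, LoanNo}, which is every attribute, so {Balance, LoanNo} is a candidate key.
These are minimal and exhaustive — every other superkey contains one of them.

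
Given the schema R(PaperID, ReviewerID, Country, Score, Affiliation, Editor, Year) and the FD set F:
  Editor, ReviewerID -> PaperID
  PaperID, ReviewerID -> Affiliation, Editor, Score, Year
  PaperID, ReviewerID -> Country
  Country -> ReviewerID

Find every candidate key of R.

{Country, Editor} is a candidate key since {Country, Editor}⁺ = {Affiliation, Country, Editor, PaperID, ReviewerID, Score, Year} covers every attribute.
{Country, PaperID} is a candidate key since {Country, PaperID}⁺ = {Affiliation, Country, Editor, PaperID, ReviewerID, Score, Year} covers every attribute.
{Editor, ReviewerID} is a candidate key since {Editor, ReviewerID}⁺ = {Affiliation, Country, Editor, PaperID, ReviewerID, Score, Year} covers every attribute.
{PaperID, ReviewerID} is a candidate key since {PaperID, ReviewerID}⁺ = {Affiliation, Country, Editor, PaperID, ReviewerID, Score, Year} covers every attribute.
These are minimal and exhaustive — every other superkey contains one of them.

{Country, Editor}, {Country, PaperID}, {Editor, ReviewerID}, {PaperID, ReviewerID}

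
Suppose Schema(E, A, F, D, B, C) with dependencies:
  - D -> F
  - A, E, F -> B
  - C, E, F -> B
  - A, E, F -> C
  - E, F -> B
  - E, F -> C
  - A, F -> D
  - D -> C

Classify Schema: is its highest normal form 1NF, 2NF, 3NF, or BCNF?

Candidate keys: {A, D, E}, {A, E, F}. Prime attributes: {A, D, E, F}.
For D -> F we have {D}⁺ = {C, D, F}; {D} is not a superkey, so BCNF fails.
C, E, F -> B has non-prime {B} on the right and a non-superkey on the left, so 3NF fails.
The proper key subset {D} of {A, D, E} determines non-prime {C}, so the relation is not even in 2NF.

1NF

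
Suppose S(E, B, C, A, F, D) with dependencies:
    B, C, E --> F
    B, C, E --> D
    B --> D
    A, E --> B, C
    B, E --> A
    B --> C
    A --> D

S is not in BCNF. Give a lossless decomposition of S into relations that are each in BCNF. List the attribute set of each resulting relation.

Candidate keys of the original relation: {A, E}, {B, E}.
Within {A, B, C, D, E, F}: {B}⁺ ∩ {A, B, C, D, E, F} = {B, C, D}, not the whole set, so B --> C, D violates BCNF; decompose into {B, C, D} and {A, B, E, F}.
{B, C, D} is in BCNF.
{A, B, E, F} is in BCNF.

{A, B, E, F}; {B, C, D}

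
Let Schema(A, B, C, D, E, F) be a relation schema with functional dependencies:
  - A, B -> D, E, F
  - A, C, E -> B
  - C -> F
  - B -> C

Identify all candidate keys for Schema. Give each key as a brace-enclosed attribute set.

No FD produces {A}, so it must be in every candidate key.
{A, B} is a candidate key since {A, B}⁺ = {A, B, C, D, E, F} covers every attribute.
{A, C, E} is a candidate key since {A, C, E}⁺ = {A, B, C, D, E, F} covers every attribute.
Any other superkey properly contains one of these, so there are no further candidate keys.

{A, B}, {A, C, E}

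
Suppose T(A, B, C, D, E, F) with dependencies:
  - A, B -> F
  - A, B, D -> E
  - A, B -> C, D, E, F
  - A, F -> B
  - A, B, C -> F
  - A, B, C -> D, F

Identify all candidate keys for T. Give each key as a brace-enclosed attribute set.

{A, B}, {A, F}

{A} never appears on the right of any FD, so every key must include it.
Closure of {A, B} is {A, B, C, D, E, F}, the whole schema; {A, B} is a candidate key.
Closure of {A, F} is {A, B, C, D, E, F}, the whole schema; {A, F} is a candidate key.
These are minimal and exhaustive — every other superkey contains one of them.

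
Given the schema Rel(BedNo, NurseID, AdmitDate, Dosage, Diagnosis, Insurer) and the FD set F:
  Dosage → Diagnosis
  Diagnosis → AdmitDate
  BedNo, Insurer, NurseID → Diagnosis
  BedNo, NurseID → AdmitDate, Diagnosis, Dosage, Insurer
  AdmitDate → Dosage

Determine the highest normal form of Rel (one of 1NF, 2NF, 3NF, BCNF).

2NF

Candidate key: {BedNo, NurseID}. Prime attributes: {BedNo, NurseID}.
Dosage → Diagnosis breaks BCNF: {Dosage}⁺ = {AdmitDate, Diagnosis, Dosage}, so {Dosage} is not a superkey.
Dosage → Diagnosis determines the non-prime attribute {Diagnosis} from a non-superkey — 3NF is violated.
No proper subset of a key has a non-prime attribute in its closure, so there is no partial dependency; 2NF holds.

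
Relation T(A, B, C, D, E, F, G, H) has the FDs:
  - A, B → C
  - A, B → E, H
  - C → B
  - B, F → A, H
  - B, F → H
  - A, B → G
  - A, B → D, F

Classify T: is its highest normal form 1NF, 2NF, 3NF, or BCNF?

3NF

Candidate keys: {A, B}, {A, C}, {B, F}, {C, F}. Prime attributes: {A, B, C, F}.
C → B: {C}⁺ = {B, C}, which is not all of the attributes, so the left side is not a superkey — BCNF is violated.
Since {B} ⊆ prime attributes and every other non-superkey FD also has a prime right side, the schema is in 3NF.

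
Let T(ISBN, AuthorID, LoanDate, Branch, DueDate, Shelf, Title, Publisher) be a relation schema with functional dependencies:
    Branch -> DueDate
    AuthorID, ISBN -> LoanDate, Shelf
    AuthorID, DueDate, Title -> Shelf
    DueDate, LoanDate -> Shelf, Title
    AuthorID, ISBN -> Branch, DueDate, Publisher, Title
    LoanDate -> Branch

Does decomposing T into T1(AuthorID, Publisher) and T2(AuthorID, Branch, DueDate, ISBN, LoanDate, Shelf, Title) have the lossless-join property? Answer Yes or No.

T1 ∩ T2 = {AuthorID}; its closure under F is {AuthorID}.
T1 ⊄ {AuthorID} and T2 ⊄ {AuthorID}, so the split is lossy.

No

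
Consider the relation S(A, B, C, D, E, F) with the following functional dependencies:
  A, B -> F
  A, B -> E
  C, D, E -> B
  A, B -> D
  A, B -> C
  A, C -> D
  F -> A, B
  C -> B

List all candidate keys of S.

{A, B}, {A, C}, {F}

{F} is a candidate key since {F}⁺ = {A, B, C, D, E, F} covers every attribute.
{A, B} is a candidate key since {A, B}⁺ = {A, B, C, D, E, F} covers every attribute.
{A, C} is a candidate key since {A, C}⁺ = {A, B, C, D, E, F} covers every attribute.
Any other superkey properly contains one of these, so there are no further candidate keys.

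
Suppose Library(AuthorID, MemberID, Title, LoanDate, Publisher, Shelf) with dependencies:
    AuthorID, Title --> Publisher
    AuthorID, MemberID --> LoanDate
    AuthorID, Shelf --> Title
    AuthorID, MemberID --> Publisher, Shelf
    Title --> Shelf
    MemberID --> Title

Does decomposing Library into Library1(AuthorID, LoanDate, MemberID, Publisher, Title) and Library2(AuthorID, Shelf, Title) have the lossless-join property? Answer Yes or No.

Yes

Library1 ∩ Library2 = {AuthorID, Title}; its closure under F is {AuthorID, Publisher, Shelf, Title}.
Library2 is contained in that closure, so Library1 ∩ Library2 --> Library2 holds and the join is lossless.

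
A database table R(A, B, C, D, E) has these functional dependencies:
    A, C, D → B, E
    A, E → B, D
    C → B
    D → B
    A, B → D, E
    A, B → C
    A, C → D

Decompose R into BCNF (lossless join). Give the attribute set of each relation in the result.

{A, C, D, E}; {B, C}

Candidate keys of the original relation: {A, B}, {A, C}, {A, D}, {A, E}.
{A, B, C, D, E}: {C} determines {B, C} here but is not a superkey — split on C → B, giving {B, C} and {A, C, D, E}.
{B, C} has no BCNF violation.
{A, C, D, E} has no BCNF violation.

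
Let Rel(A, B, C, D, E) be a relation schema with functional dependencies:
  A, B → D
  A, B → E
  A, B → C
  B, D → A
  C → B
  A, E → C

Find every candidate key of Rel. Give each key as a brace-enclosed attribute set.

{A, B}, {A, C}, {A, E}, {B, D}, {C, D}

Closure of {A, B} is {A, B, C, D, E}, the whole schema; {A, B} is a candidate key.
Closure of {A, C} is {A, B, C, D, E}, the whole schema; {A, C} is a candidate key.
Closure of {A, E} is {A, B, C, D, E}, the whole schema; {A, E} is a candidate key.
Closure of {B, D} is {A, B, C, D, E}, the whole schema; {B, D} is a candidate key.
Closure of {C, D} is {A, B, C, D, E}, the whole schema; {C, D} is a candidate key.
Any other superkey properly contains one of these, so there are no further candidate keys.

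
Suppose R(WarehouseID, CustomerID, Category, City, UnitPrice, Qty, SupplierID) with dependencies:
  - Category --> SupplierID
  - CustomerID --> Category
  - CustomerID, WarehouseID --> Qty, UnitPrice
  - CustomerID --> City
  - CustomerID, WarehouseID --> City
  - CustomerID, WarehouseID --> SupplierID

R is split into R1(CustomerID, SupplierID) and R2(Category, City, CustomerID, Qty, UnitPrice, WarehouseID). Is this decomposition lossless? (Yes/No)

Yes

The shared attributes are {CustomerID} and {CustomerID}⁺ = {Category, City, CustomerID, SupplierID}.
R1 is contained in that closure, so R1 ∩ R2 --> R1 holds and the join is lossless.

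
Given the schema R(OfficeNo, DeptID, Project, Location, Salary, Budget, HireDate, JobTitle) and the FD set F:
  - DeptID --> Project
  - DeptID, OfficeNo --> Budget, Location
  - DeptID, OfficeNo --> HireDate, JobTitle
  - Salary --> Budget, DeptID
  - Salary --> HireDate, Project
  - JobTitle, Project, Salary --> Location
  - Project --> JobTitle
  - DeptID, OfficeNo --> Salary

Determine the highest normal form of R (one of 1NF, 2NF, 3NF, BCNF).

Candidate keys: {DeptID, OfficeNo}, {OfficeNo, Salary}. Prime attributes: {DeptID, OfficeNo, Salary}.
DeptID --> Project breaks BCNF: {DeptID}⁺ = {DeptID, JobTitle, Project}, so {DeptID} is not a superkey.
DeptID --> Project has non-prime {Project} on the right and a non-superkey on the left, so 3NF fails.
Since {DeptID} ⊂ {DeptID, OfficeNo} and {DeptID}⁺ ⊇ {JobTitle, Project} with {JobTitle, Project} non-prime, there is a partial dependency; 2NF fails.

1NF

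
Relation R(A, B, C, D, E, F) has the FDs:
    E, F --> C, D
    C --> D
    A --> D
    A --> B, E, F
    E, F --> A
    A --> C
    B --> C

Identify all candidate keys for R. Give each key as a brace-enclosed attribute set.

{A}⁺ = {A, B, C, D, E, F}, which is every attribute, so {A} is a candidate key.
{E, F}⁺ = {A, B, C, D, E, F}, which is every attribute, so {E, F} is a candidate key.
No proper subset of any of these is a key, and no other minimal superkey exists.

{A}, {E, F}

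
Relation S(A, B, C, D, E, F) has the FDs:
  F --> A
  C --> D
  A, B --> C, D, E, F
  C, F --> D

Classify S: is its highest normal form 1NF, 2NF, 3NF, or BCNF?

2NF

Candidate keys: {A, B}, {B, F}. Prime attributes: {A, B, F}.
For F --> A we have {F}⁺ = {A, F}; {F} is not a superkey, so BCNF fails.
Because {D} is non-prime and the left side of C --> D is not a superkey, the relation is not in 3NF.
No proper subset of a key has a non-prime attribute in its closure, so there is no partial dependency; 2NF holds.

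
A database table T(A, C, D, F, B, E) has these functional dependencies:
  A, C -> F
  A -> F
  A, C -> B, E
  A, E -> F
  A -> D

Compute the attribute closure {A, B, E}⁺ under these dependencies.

{A, B, D, E, F}

Start with {A, B, E}.
A -> F applies; add {F} → now {A, B, E, F}.
A -> D applies; add {D} → now {A, B, D, E, F}.
No further FD applies.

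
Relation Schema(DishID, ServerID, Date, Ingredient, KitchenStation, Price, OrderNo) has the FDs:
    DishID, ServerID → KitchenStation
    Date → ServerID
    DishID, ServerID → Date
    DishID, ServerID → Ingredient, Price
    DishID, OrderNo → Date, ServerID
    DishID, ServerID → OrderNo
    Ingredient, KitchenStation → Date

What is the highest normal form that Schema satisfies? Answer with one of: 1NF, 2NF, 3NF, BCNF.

Candidate keys: {Date, DishID}, {DishID, Ingredient, KitchenStation}, {DishID, OrderNo}, {DishID, ServerID}. Prime attributes: {Date, DishID, Ingredient, KitchenStation, OrderNo, ServerID}.
Date → ServerID breaks BCNF: {Date}⁺ = {Date, ServerID}, so {Date} is not a superkey.
But every attribute on its right side ({ServerID}) is prime, and the same holds for every other non-superkey FD, so 3NF still holds.

3NF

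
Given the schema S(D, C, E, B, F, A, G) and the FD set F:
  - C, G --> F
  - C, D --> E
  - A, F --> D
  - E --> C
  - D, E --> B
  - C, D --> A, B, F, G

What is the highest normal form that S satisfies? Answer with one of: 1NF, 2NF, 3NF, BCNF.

Candidate keys: {A, C, F}, {A, C, G}, {A, E, F}, {A, E, G}, {C, D}, {D, E}. Prime attributes: {A, C, D, E, F, G}.
C, G --> F: {C, G}⁺ = {C, F, G}, which is not all of the attributes, so the left side is not a superkey — BCNF is violated.
Since {F} ⊆ prime attributes and every other non-superkey FD also has a prime right side, the schema is in 3NF.

3NF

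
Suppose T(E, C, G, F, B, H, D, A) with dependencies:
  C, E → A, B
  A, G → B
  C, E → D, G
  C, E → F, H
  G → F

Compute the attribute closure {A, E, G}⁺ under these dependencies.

{A, B, E, F, G}

Start with {A, E, G}.
A, G → B applies; add {B} → now {A, B, E, G}.
G → F applies; add {F} → now {A, B, E, F, G}.
No further FD applies.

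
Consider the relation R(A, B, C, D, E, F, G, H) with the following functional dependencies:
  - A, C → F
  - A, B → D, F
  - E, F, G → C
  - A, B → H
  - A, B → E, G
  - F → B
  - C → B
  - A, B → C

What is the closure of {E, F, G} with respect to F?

{B, C, E, F, G}

Start with {E, F, G}.
E, F, G → C applies; add {C} → now {C, E, F, G}.
F → B applies; add {B} → now {B, C, E, F, G}.
No further FD applies.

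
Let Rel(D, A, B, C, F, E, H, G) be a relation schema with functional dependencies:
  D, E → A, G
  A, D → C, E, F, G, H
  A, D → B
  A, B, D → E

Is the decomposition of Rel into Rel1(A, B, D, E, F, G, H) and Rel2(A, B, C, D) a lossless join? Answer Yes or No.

Yes

Common attributes: {A, B, D}; their closure is {A, B, C, D, E, F, G, H}.
Since Rel1 ⊆ {A, B, C, D, E, F, G, H}, the intersection is a superkey of Rel1; the decomposition is lossless.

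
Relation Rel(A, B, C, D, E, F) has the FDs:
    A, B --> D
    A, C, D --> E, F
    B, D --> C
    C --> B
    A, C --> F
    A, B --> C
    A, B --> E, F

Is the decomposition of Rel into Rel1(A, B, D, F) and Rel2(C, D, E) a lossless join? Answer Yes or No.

Rel1 ∩ Rel2 = {D}; its closure under F is {D}.
Rel1 ⊄ {D} and Rel2 ⊄ {D}, so the split is lossy.

No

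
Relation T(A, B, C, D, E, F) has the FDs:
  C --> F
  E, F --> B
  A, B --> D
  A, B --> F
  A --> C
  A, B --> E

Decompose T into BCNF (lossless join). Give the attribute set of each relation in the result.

{A, B, D, E}; {A, C}; {C, F}

Candidate keys of the original relation: {A, B}, {A, E}.
{A, B, C, D, E, F}: {C} determines {C, F} here but is not a superkey — split on C --> F, giving {C, F} and {A, B, C, D, E}.
{C, F}: every determinant is a superkey — BCNF.
{A, B, C, D, E}: {A} determines {A, C} here but is not a superkey — split on A --> C, giving {A, C} and {A, B, D, E}.
{A, C}: every determinant is a superkey — BCNF.
{A, B, D, E}: every determinant is a superkey — BCNF.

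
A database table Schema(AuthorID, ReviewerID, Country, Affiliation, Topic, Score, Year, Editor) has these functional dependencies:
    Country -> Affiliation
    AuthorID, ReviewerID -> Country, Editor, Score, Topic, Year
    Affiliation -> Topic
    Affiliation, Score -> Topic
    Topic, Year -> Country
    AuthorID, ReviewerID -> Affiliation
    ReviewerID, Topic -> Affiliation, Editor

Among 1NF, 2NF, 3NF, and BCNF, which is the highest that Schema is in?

Candidate key: {AuthorID, ReviewerID}. Prime attributes: {AuthorID, ReviewerID}.
For Country -> Affiliation we have {Country}⁺ = {Affiliation, Country, Topic}; {Country} is not a superkey, so BCNF fails.
Because {Affiliation} is non-prime and the left side of Country -> Affiliation is not a superkey, the relation is not in 3NF.
No proper subset of a key has a non-prime attribute in its closure, so there is no partial dependency; 2NF holds.

2NF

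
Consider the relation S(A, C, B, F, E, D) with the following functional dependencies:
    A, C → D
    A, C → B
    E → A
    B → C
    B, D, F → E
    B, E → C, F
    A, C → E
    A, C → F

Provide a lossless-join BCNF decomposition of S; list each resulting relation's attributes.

Candidate keys of the original relation: {A, B}, {A, C}, {B, D, F}, {B, E}, {C, E}.
{A, B, C, D, E, F}: {E} determines {A, E} here but is not a superkey — split on E → A, giving {A, E} and {B, C, D, E, F}.
{A, E} is in BCNF.
{B, C, D, E, F}: {B} determines {B, C} here but is not a superkey — split on B → C, giving {B, C} and {B, D, E, F}.
{B, C} is in BCNF.
{B, D, E, F} is in BCNF.

{A, E}; {B, C}; {B, D, E, F}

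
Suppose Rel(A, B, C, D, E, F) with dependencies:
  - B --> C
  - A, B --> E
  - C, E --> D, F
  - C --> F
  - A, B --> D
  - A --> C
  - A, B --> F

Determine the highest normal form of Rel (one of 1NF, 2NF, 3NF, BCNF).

1NF

Candidate key: {A, B}. Prime attributes: {A, B}.
B --> C breaks BCNF: {B}⁺ = {B, C, F}, so {B} is not a superkey.
Because {C} is non-prime and the left side of B --> C is not a superkey, the relation is not in 3NF.
Since {A} ⊂ {A, B} and {A}⁺ ⊇ {C, F} with {C, F} non-prime, there is a partial dependency; 2NF fails.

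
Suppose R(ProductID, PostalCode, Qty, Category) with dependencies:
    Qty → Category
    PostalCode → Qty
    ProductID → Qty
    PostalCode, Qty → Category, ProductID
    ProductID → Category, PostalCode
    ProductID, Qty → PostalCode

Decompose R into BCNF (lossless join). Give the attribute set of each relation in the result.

Candidate keys of the original relation: {PostalCode}, {ProductID}.
{Category, PostalCode, ProductID, Qty}: {Qty} determines {Category, Qty} here but is not a superkey — split on Qty → Category, giving {Category, Qty} and {PostalCode, ProductID, Qty}.
{Category, Qty}: every determinant is a superkey — BCNF.
{PostalCode, ProductID, Qty}: every determinant is a superkey — BCNF.

{Category, Qty}; {PostalCode, ProductID, Qty}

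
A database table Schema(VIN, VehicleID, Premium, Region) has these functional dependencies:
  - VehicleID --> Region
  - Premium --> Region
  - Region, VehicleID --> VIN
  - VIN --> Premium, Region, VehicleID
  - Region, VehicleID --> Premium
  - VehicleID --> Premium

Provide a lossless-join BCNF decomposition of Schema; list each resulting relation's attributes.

{Premium, Region}; {Premium, VIN, VehicleID}

Candidate keys of the original relation: {VIN}, {VehicleID}.
In {Premium, Region, VIN, VehicleID}, {Premium} is not a superkey ({Premium}⁺ restricted to this set is {Premium, Region}), so split on Premium --> Region into {Premium, Region} and {Premium, VIN, VehicleID}.
{Premium, Region} is in BCNF.
{Premium, VIN, VehicleID} is in BCNF.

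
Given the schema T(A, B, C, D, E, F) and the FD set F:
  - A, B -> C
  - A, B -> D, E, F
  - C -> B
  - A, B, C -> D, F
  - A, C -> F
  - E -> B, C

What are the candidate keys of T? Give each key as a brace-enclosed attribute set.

No FD produces {A}, so it must be in every candidate key.
{A, B}⁺ = {A, B, C, D, E, F}, which is every attribute, so {A, B} is a candidate key.
{A, C}⁺ = {A, B, C, D, E, F}, which is every attribute, so {A, C} is a candidate key.
{A, E}⁺ = {A, B, C, D, E, F}, which is every attribute, so {A, E} is a candidate key.
Any other superkey properly contains one of these, so there are no further candidate keys.

{A, B}, {A, C}, {A, E}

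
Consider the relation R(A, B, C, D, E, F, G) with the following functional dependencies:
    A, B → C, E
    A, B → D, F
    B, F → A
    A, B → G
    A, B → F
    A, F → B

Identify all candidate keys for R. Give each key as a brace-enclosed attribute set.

{A, B}⁺ = {A, B, C, D, E, F, G} — all of the relation — so {A, B} is a candidate key.
{A, F}⁺ = {A, B, C, D, E, F, G} — all of the relation — so {A, F} is a candidate key.
{B, F}⁺ = {A, B, C, D, E, F, G} — all of the relation — so {B, F} is a candidate key.
Any other superkey properly contains one of these, so there are no further candidate keys.

{A, B}, {A, F}, {B, F}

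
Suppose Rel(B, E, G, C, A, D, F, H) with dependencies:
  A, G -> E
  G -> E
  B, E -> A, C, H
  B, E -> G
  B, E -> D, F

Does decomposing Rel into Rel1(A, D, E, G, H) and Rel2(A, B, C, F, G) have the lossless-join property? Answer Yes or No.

No

The shared attributes are {A, G} and {A, G}⁺ = {A, E, G}.
Neither Rel1 nor Rel2 is contained in that closure, so the decomposition is lossy.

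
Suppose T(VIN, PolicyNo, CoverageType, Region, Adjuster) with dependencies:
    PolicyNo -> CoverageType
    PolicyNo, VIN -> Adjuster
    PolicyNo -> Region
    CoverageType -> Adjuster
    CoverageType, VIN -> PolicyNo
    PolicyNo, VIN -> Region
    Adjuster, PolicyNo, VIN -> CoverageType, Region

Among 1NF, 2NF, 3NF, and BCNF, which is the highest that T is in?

1NF

Candidate keys: {CoverageType, VIN}, {PolicyNo, VIN}. Prime attributes: {CoverageType, PolicyNo, VIN}.
PolicyNo -> CoverageType breaks BCNF: {PolicyNo}⁺ = {Adjuster, CoverageType, PolicyNo, Region}, so {PolicyNo} is not a superkey.
Because {Region} is non-prime and the left side of PolicyNo -> Region is not a superkey, the relation is not in 3NF.
The proper key subset {CoverageType} of {CoverageType, VIN} determines non-prime {Adjuster}, so the relation is not even in 2NF.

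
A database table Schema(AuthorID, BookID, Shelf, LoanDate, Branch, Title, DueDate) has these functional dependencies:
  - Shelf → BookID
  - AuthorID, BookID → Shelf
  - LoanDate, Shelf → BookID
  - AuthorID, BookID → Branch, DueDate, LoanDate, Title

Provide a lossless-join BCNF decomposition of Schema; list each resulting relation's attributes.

{AuthorID, Branch, DueDate, LoanDate, Shelf, Title}; {BookID, Shelf}

Candidate keys of the original relation: {AuthorID, BookID}, {AuthorID, Shelf}.
In {AuthorID, BookID, Branch, DueDate, LoanDate, Shelf, Title}, {Shelf} is not a superkey ({Shelf}⁺ restricted to this set is {BookID, Shelf}), so split on Shelf → BookID into {BookID, Shelf} and {AuthorID, Branch, DueDate, LoanDate, Shelf, Title}.
{BookID, Shelf} is in BCNF.
{AuthorID, Branch, DueDate, LoanDate, Shelf, Title} is in BCNF.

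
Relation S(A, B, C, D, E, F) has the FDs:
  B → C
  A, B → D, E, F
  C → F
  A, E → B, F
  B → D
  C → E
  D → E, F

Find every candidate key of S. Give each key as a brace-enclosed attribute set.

{A} never appears on the right of any FD, so every key must include it.
{A, B}⁺ = {A, B, C, D, E, F} — all of the relation — so {A, B} is a candidate key.
{A, C}⁺ = {A, B, C, D, E, F} — all of the relation — so {A, C} is a candidate key.
{A, D}⁺ = {A, B, C, D, E, F} — all of the relation — so {A, D} is a candidate key.
{A, E}⁺ = {A, B, C, D, E, F} — all of the relation — so {A, E} is a candidate key.
Any other superkey properly contains one of these, so there are no further candidate keys.

{A, B}, {A, C}, {A, D}, {A, E}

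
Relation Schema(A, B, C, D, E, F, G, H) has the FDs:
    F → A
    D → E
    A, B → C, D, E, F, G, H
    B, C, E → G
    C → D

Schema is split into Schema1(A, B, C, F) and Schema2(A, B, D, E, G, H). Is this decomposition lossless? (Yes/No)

Yes

The shared attributes are {A, B} and {A, B}⁺ = {A, B, C, D, E, F, G, H}.
This includes all of Schema1, so the common attributes are a superkey of Schema1 — the join is lossless.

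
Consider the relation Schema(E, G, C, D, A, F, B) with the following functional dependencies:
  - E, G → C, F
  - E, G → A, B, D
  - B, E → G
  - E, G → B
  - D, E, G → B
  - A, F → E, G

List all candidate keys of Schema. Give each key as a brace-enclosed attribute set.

{A, F}, {B, E}, {E, G}

{A, F}⁺ = {A, B, C, D, E, F, G} — all of the relation — so {A, F} is a candidate key.
{B, E}⁺ = {A, B, C, D, E, F, G} — all of the relation — so {B, E} is a candidate key.
{E, G}⁺ = {A, B, C, D, E, F, G} — all of the relation — so {E, G} is a candidate key.
No proper subset of any of these is a key, and no other minimal superkey exists.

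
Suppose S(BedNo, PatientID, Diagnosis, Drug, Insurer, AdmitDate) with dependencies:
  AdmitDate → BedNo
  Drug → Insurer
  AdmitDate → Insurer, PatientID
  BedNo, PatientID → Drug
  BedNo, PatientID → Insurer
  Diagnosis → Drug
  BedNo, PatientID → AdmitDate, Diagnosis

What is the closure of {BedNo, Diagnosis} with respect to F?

Start with {BedNo, Diagnosis}.
Diagnosis → Drug applies; add {Drug} → now {BedNo, Diagnosis, Drug}.
Drug → Insurer applies; add {Insurer} → now {BedNo, Diagnosis, Drug, Insurer}.
No further FD applies.

{BedNo, Diagnosis, Drug, Insurer}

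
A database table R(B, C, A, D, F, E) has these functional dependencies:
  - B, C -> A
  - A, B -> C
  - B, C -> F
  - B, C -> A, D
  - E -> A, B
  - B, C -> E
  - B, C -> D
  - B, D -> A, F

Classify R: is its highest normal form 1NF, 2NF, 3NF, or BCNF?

Candidate keys: {A, B}, {B, C}, {B, D}, {E}. Prime attributes: {A, B, C, D, E}.
Each dependency's left side is a superkey — BCNF holds.

BCNF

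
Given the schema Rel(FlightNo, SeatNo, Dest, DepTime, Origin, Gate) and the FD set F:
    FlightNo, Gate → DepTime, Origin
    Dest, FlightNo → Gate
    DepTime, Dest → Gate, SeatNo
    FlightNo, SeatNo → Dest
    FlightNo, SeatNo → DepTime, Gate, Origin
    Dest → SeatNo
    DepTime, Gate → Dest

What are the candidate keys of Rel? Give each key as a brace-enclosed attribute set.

{FlightNo} never appears on the right of any FD, so every key must include it.
{Dest, FlightNo}⁺ = {DepTime, Dest, FlightNo, Gate, Origin, SeatNo} — all of the relation — so {Dest, FlightNo} is a candidate key.
{FlightNo, Gate}⁺ = {DepTime, Dest, FlightNo, Gate, Origin, SeatNo} — all of the relation — so {FlightNo, Gate} is a candidate key.
{FlightNo, SeatNo}⁺ = {DepTime, Dest, FlightNo, Gate, Origin, SeatNo} — all of the relation — so {FlightNo, SeatNo} is a candidate key.
Any other superkey properly contains one of these, so there are no further candidate keys.

{Dest, FlightNo}, {FlightNo, Gate}, {FlightNo, SeatNo}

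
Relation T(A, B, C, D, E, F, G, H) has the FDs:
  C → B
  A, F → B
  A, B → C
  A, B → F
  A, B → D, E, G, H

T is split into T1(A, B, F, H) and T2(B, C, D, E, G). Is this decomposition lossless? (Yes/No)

T1 ∩ T2 = {B}; its closure under F is {B}.
Neither T1 nor T2 is contained in that closure, so the decomposition is lossy.

No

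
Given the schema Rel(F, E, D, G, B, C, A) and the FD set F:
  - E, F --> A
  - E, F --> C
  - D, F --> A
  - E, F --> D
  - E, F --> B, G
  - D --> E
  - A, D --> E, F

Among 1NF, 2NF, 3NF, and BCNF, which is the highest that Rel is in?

Candidate keys: {A, D}, {D, F}, {E, F}. Prime attributes: {A, D, E, F}.
For D --> E we have {D}⁺ = {D, E}; {D} is not a superkey, so BCNF fails.
Since {E} ⊆ prime attributes and every other non-superkey FD also has a prime right side, the schema is in 3NF.

3NF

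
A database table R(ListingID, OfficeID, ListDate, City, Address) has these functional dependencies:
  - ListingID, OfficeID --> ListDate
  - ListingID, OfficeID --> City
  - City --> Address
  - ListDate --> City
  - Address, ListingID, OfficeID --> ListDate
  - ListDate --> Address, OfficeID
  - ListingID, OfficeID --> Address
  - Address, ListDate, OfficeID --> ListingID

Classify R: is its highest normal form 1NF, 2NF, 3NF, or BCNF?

2NF

Candidate keys: {ListDate}, {ListingID, OfficeID}. Prime attributes: {ListDate, ListingID, OfficeID}.
For City --> Address we have {City}⁺ = {Address, City}; {City} is not a superkey, so BCNF fails.
City --> Address has non-prime {Address} on the right and a non-superkey on the left, so 3NF fails.
Checking every proper subset of each key, none determines a non-prime attribute — 2NF is satisfied.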